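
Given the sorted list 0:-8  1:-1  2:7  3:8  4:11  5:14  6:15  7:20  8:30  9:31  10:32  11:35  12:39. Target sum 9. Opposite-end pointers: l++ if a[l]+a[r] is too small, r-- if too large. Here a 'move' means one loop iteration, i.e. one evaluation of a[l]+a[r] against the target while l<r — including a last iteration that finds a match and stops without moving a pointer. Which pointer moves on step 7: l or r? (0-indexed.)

l=0 r=12: -8+39=31 >9, r--
l=0 r=11: -8+35=27 >9, r--
l=0 r=10: -8+32=24 >9, r--
l=0 r=9: -8+31=23 >9, r--
l=0 r=8: -8+30=22 >9, r--
l=0 r=7: -8+20=12 >9, r--
l=0 r=6: -8+15=7 <9, l++

l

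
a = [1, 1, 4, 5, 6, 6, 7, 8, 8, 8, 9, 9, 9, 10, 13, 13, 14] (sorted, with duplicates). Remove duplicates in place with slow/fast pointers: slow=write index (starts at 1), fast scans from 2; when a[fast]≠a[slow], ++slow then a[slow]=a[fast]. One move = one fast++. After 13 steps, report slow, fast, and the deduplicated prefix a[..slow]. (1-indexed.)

(s=1,f=2) a[fast]=1=a[slow] dup → fast++
(s=1,f=3) a[fast]=4≠a[slow]=1 write a[2]=4 → slow++,fast++
(s=2,f=4) a[fast]=5≠a[slow]=4 write a[3]=5 → slow++,fast++
(s=3,f=5) a[fast]=6≠a[slow]=5 write a[4]=6 → slow++,fast++
(s=4,f=6) a[fast]=6=a[slow] dup → fast++
(s=4,f=7) a[fast]=7≠a[slow]=6 write a[5]=7 → slow++,fast++
(s=5,f=8) a[fast]=8≠a[slow]=7 write a[6]=8 → slow++,fast++
(s=6,f=9) a[fast]=8=a[slow] dup → fast++
(s=6,f=10) a[fast]=8=a[slow] dup → fast++
(s=6,f=11) a[fast]=9≠a[slow]=8 write a[7]=9 → slow++,fast++
(s=7,f=12) a[fast]=9=a[slow] dup → fast++
(s=7,f=13) a[fast]=9=a[slow] dup → fast++
(s=7,f=14) a[fast]=10≠a[slow]=9 write a[8]=10 → slow++,fast++

slow=8, fast=15, prefix=[1, 4, 5, 6, 7, 8, 9, 10]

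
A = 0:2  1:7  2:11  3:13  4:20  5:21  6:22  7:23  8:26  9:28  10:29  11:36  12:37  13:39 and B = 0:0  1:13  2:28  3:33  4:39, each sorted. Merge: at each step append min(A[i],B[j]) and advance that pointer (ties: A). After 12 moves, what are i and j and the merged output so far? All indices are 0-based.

i=0 j=0: A[i]=2>B[j]=0 take 0, j++
i=0 j=1: A[i]=2<=B[j]=13 take 2, i++
i=1 j=1: A[i]=7<=B[j]=13 take 7, i++
i=2 j=1: A[i]=11<=B[j]=13 take 11, i++
i=3 j=1: A[i]=13<=B[j]=13 take 13, i++
i=4 j=1: A[i]=20>B[j]=13 take 13, j++
i=4 j=2: A[i]=20<=B[j]=28 take 20, i++
i=5 j=2: A[i]=21<=B[j]=28 take 21, i++
i=6 j=2: A[i]=22<=B[j]=28 take 22, i++
i=7 j=2: A[i]=23<=B[j]=28 take 23, i++
i=8 j=2: A[i]=26<=B[j]=28 take 26, i++
i=9 j=2: A[i]=28<=B[j]=28 take 28, i++

i=10, j=2, merged so far=[0, 2, 7, 11, 13, 13, 20, 21, 22, 23, 26, 28]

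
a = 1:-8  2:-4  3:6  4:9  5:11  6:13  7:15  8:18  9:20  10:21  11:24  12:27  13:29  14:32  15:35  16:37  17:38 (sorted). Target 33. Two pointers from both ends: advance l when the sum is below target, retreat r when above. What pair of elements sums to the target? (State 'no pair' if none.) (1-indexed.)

[1,17] -8+38=30 <33 → l++
[2,17] -4+38=34 >33 → r--
[2,16] -4+37=33 → found

(-4, 37)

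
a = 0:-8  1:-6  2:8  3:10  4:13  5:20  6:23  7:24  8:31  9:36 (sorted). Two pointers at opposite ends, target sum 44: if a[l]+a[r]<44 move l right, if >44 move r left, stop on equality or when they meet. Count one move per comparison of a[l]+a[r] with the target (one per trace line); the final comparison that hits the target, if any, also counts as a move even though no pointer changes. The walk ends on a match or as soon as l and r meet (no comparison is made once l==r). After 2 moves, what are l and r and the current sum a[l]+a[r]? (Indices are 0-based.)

[0,9] -8+36=28 <44 → l++
[1,9] -6+36=30 <44 → l++

l=2, r=9, sum=44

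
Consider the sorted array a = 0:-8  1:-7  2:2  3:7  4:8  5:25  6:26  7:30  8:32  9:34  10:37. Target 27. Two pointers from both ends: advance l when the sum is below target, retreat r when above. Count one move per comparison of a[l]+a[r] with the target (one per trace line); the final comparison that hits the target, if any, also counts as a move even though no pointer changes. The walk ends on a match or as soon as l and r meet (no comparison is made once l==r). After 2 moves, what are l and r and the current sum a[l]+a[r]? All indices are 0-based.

l=1, r=9, sum=27

l=0 r=10: -8+37=29 >27, r--
l=0 r=9: -8+34=26 <27, l++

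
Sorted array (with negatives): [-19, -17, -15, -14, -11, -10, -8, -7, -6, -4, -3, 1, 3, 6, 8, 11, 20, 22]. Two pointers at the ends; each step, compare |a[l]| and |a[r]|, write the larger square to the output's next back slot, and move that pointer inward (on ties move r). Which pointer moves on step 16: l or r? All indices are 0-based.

r

l=0 r=17: |-19|<=|22| out[17]=484, r--
l=0 r=16: |-19|<=|20| out[16]=400, r--
l=0 r=15: |-19|>|11| out[15]=361, l++
l=1 r=15: |-17|>|11| out[14]=289, l++
l=2 r=15: |-15|>|11| out[13]=225, l++
l=3 r=15: |-14|>|11| out[12]=196, l++
l=4 r=15: |-11|<=|11| out[11]=121, r--
l=4 r=14: |-11|>|8| out[10]=121, l++
l=5 r=14: |-10|>|8| out[9]=100, l++
l=6 r=14: |-8|<=|8| out[8]=64, r--
l=6 r=13: |-8|>|6| out[7]=64, l++
l=7 r=13: |-7|>|6| out[6]=49, l++
l=8 r=13: |-6|<=|6| out[5]=36, r--
l=8 r=12: |-6|>|3| out[4]=36, l++
l=9 r=12: |-4|>|3| out[3]=16, l++
l=10 r=12: |-3|<=|3| out[2]=9, r--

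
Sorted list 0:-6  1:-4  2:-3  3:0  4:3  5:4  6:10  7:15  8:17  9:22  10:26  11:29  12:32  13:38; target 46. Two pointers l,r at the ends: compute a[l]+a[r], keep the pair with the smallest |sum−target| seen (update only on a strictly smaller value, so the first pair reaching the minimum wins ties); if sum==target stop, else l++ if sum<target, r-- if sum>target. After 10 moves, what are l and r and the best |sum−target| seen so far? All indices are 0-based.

[0,13] -6+38=32 d=14 * → l++
[1,13] -4+38=34 d=12 * → l++
[2,13] -3+38=35 d=11 * → l++
[3,13] 0+38=38 d=8 * → l++
[4,13] 3+38=41 d=5 * → l++
[5,13] 4+38=42 d=4 * → l++
[6,13] 10+38=48 d=2 * → r--
[6,12] 10+32=42 d=4 → l++
[7,12] 15+32=47 d=1 * → r--
[7,11] 15+29=44 d=2 → l++

l=8, r=11, best |Δ|=1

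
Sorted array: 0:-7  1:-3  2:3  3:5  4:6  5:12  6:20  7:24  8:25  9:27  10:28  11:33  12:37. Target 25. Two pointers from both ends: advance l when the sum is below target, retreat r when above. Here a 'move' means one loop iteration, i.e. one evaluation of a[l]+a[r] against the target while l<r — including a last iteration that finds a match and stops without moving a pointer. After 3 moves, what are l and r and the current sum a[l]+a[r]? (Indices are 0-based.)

[0,12] -7+37=30 >25 → r--
[0,11] -7+33=26 >25 → r--
[0,10] -7+28=21 <25 → l++

l=1, r=10, sum=25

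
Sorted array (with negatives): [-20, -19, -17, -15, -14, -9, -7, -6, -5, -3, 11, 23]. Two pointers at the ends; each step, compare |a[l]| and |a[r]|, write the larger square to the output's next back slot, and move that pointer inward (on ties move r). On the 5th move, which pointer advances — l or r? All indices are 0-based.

l

l=0 r=11: |-20|<=|23| out[11]=529, r--
l=0 r=10: |-20|>|11| out[10]=400, l++
l=1 r=10: |-19|>|11| out[9]=361, l++
l=2 r=10: |-17|>|11| out[8]=289, l++
l=3 r=10: |-15|>|11| out[7]=225, l++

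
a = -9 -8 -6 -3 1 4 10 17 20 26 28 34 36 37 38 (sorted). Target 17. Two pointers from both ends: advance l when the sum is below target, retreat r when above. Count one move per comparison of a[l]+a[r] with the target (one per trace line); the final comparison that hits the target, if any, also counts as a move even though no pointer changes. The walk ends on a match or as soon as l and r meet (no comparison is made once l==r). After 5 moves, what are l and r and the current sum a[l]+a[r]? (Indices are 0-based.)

l=0, r=9, sum=17

[0,14] -9+38=29 >17 → r--
[0,13] -9+37=28 >17 → r--
[0,12] -9+36=27 >17 → r--
[0,11] -9+34=25 >17 → r--
[0,10] -9+28=19 >17 → r--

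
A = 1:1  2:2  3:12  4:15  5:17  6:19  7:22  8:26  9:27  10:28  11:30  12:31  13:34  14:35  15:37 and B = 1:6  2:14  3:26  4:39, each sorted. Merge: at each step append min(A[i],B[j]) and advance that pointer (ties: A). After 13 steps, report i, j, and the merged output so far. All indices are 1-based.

i=11, j=4, merged so far=[1, 2, 6, 12, 14, 15, 17, 19, 22, 26, 26, 27, 28]

[i=1,j=1] A[i]=1<=B[j]=6 take 1 → i++
[i=2,j=1] A[i]=2<=B[j]=6 take 2 → i++
[i=3,j=1] A[i]=12>B[j]=6 take 6 → j++
[i=3,j=2] A[i]=12<=B[j]=14 take 12 → i++
[i=4,j=2] A[i]=15>B[j]=14 take 14 → j++
[i=4,j=3] A[i]=15<=B[j]=26 take 15 → i++
[i=5,j=3] A[i]=17<=B[j]=26 take 17 → i++
[i=6,j=3] A[i]=19<=B[j]=26 take 19 → i++
[i=7,j=3] A[i]=22<=B[j]=26 take 22 → i++
[i=8,j=3] A[i]=26<=B[j]=26 take 26 → i++
[i=9,j=3] A[i]=27>B[j]=26 take 26 → j++
[i=9,j=4] A[i]=27<=B[j]=39 take 27 → i++
[i=10,j=4] A[i]=28<=B[j]=39 take 28 → i++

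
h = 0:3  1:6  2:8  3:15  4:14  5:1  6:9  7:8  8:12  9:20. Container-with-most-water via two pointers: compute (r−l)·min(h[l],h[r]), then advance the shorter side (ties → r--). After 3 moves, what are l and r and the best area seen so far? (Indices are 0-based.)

l=3, r=9, best area=56

l=0 r=9: min(3,20)*9=27 best=27 *, l++
l=1 r=9: min(6,20)*8=48 best=48 *, l++
l=2 r=9: min(8,20)*7=56 best=56 *, l++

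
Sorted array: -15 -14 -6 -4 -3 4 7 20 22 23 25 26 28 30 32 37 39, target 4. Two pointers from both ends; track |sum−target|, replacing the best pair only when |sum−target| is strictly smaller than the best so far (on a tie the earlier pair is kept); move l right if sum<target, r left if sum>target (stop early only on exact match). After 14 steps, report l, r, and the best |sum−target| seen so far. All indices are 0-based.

l=4, r=6, best |Δ|=1

[0,16] -15+39=24 d=20 * → r--
[0,15] -15+37=22 d=18 * → r--
[0,14] -15+32=17 d=13 * → r--
[0,13] -15+30=15 d=11 * → r--
[0,12] -15+28=13 d=9 * → r--
[0,11] -15+26=11 d=7 * → r--
[0,10] -15+25=10 d=6 * → r--
[0,9] -15+23=8 d=4 * → r--
[0,8] -15+22=7 d=3 * → r--
[0,7] -15+20=5 d=1 * → r--
[0,6] -15+7=-8 d=12 → l++
[1,6] -14+7=-7 d=11 → l++
[2,6] -6+7=1 d=3 → l++
[3,6] -4+7=3 d=1 → l++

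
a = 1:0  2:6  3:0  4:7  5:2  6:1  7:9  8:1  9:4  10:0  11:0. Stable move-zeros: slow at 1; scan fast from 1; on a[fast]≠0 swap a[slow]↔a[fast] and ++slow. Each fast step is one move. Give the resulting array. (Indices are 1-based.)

[6, 7, 2, 1, 9, 1, 4, 0, 0, 0, 0]

slow=1 fast=1: a[fast]=0, fast++
slow=1 fast=2: a[fast]=6≠0 swap→a[1]=6, slow++,fast++
slow=2 fast=3: a[fast]=0, fast++
slow=2 fast=4: a[fast]=7≠0 swap→a[2]=7, slow++,fast++
slow=3 fast=5: a[fast]=2≠0 swap→a[3]=2, slow++,fast++
slow=4 fast=6: a[fast]=1≠0 swap→a[4]=1, slow++,fast++
slow=5 fast=7: a[fast]=9≠0 swap→a[5]=9, slow++,fast++
slow=6 fast=8: a[fast]=1≠0 swap→a[6]=1, slow++,fast++
slow=7 fast=9: a[fast]=4≠0 swap→a[7]=4, slow++,fast++
slow=8 fast=10: a[fast]=0, fast++
slow=8 fast=11: a[fast]=0, fast++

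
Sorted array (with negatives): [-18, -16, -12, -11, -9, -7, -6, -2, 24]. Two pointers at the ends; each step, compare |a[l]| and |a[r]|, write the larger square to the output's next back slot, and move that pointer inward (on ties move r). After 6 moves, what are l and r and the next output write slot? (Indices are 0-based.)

l=5, r=7, next write slot=2

[0,8] |-18|<=|24| out[8]=576 → r--
[0,7] |-18|>|-2| out[7]=324 → l++
[1,7] |-16|>|-2| out[6]=256 → l++
[2,7] |-12|>|-2| out[5]=144 → l++
[3,7] |-11|>|-2| out[4]=121 → l++
[4,7] |-9|>|-2| out[3]=81 → l++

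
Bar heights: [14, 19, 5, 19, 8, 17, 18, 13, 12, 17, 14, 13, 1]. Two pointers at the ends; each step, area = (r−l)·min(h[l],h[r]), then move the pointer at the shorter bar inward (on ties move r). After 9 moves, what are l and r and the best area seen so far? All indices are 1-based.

l=2, r=5, best area=143

[1,13] min(14,1)*12=12 best=12 * → r--
[1,12] min(14,13)*11=143 best=143 * → r--
[1,11] min(14,14)*10=140 best=143 → r--
[1,10] min(14,17)*9=126 best=143 → l++
[2,10] min(19,17)*8=136 best=143 → r--
[2,9] min(19,12)*7=84 best=143 → r--
[2,8] min(19,13)*6=78 best=143 → r--
[2,7] min(19,18)*5=90 best=143 → r--
[2,6] min(19,17)*4=68 best=143 → r--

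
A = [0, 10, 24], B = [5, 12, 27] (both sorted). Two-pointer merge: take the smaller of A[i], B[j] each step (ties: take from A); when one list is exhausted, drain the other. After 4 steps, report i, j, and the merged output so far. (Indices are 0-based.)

i=0 j=0: A[i]=0<=B[j]=5 take 0, i++
i=1 j=0: A[i]=10>B[j]=5 take 5, j++
i=1 j=1: A[i]=10<=B[j]=12 take 10, i++
i=2 j=1: A[i]=24>B[j]=12 take 12, j++

i=2, j=2, merged so far=[0, 5, 10, 12]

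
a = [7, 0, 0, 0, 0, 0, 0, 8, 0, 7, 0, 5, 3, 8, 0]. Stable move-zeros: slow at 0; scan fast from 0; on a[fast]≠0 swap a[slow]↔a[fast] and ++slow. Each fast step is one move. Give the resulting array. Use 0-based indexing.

(s=0,f=0) a[fast]=7≠0 swap→a[0]=7 → slow++,fast++
(s=1,f=1) a[fast]=0 → fast++
(s=1,f=2) a[fast]=0 → fast++
(s=1,f=3) a[fast]=0 → fast++
(s=1,f=4) a[fast]=0 → fast++
(s=1,f=5) a[fast]=0 → fast++
(s=1,f=6) a[fast]=0 → fast++
(s=1,f=7) a[fast]=8≠0 swap→a[1]=8 → slow++,fast++
(s=2,f=8) a[fast]=0 → fast++
(s=2,f=9) a[fast]=7≠0 swap→a[2]=7 → slow++,fast++
(s=3,f=10) a[fast]=0 → fast++
(s=3,f=11) a[fast]=5≠0 swap→a[3]=5 → slow++,fast++
(s=4,f=12) a[fast]=3≠0 swap→a[4]=3 → slow++,fast++
(s=5,f=13) a[fast]=8≠0 swap→a[5]=8 → slow++,fast++
(s=6,f=14) a[fast]=0 → fast++

[7, 8, 7, 5, 3, 8, 0, 0, 0, 0, 0, 0, 0, 0, 0]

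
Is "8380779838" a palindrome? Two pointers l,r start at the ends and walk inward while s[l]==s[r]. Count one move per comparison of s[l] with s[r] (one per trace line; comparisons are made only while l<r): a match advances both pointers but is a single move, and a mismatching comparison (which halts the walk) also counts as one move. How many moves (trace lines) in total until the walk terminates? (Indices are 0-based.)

4 moves

l=0 r=9: '8'=='8', l++,r--
l=1 r=8: '3'=='3', l++,r--
l=2 r=7: '8'=='8', l++,r--
l=3 r=6: '0'!='9', stop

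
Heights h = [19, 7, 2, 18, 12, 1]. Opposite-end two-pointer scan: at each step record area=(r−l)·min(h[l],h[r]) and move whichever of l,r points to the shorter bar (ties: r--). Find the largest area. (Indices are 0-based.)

[0,5] min(19,1)*5=5 best=5 * → r--
[0,4] min(19,12)*4=48 best=48 * → r--
[0,3] min(19,18)*3=54 best=54 * → r--
[0,2] min(19,2)*2=4 best=54 → r--
[0,1] min(19,7)*1=7 best=54 → r--

max area = 54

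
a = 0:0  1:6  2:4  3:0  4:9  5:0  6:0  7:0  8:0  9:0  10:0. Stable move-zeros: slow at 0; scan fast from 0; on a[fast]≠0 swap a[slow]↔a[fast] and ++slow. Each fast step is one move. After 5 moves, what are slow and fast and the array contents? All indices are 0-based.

slow=0 fast=0: a[fast]=0, fast++
slow=0 fast=1: a[fast]=6≠0 swap→a[0]=6, slow++,fast++
slow=1 fast=2: a[fast]=4≠0 swap→a[1]=4, slow++,fast++
slow=2 fast=3: a[fast]=0, fast++
slow=2 fast=4: a[fast]=9≠0 swap→a[2]=9, slow++,fast++

slow=3, fast=5, a=[6, 4, 9, 0, 0, 0, 0, 0, 0, 0, 0]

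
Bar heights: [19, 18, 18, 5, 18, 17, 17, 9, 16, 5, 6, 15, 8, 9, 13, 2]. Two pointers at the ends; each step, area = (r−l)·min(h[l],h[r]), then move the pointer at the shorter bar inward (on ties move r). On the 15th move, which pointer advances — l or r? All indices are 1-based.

l=1 r=16: min(19,2)*15=30 best=30 *, r--
l=1 r=15: min(19,13)*14=182 best=182 *, r--
l=1 r=14: min(19,9)*13=117 best=182, r--
l=1 r=13: min(19,8)*12=96 best=182, r--
l=1 r=12: min(19,15)*11=165 best=182, r--
l=1 r=11: min(19,6)*10=60 best=182, r--
l=1 r=10: min(19,5)*9=45 best=182, r--
l=1 r=9: min(19,16)*8=128 best=182, r--
l=1 r=8: min(19,9)*7=63 best=182, r--
l=1 r=7: min(19,17)*6=102 best=182, r--
l=1 r=6: min(19,17)*5=85 best=182, r--
l=1 r=5: min(19,18)*4=72 best=182, r--
l=1 r=4: min(19,5)*3=15 best=182, r--
l=1 r=3: min(19,18)*2=36 best=182, r--
l=1 r=2: min(19,18)*1=18 best=182, r--

r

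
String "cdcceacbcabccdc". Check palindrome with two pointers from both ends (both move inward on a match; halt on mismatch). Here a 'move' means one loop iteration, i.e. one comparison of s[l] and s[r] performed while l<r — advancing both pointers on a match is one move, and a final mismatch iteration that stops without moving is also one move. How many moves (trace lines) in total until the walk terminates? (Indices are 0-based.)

5 moves

[0,14] 'c'=='c' → l++,r--
[1,13] 'd'=='d' → l++,r--
[2,12] 'c'=='c' → l++,r--
[3,11] 'c'=='c' → l++,r--
[4,10] 'e'!='b' → stop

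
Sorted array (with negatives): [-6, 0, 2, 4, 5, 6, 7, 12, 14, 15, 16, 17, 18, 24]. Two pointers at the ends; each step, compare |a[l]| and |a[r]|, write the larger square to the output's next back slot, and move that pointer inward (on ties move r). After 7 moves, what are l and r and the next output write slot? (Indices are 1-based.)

l=1, r=7, next write slot=7

l=1 r=14: |-6|<=|24| out[14]=576, r--
l=1 r=13: |-6|<=|18| out[13]=324, r--
l=1 r=12: |-6|<=|17| out[12]=289, r--
l=1 r=11: |-6|<=|16| out[11]=256, r--
l=1 r=10: |-6|<=|15| out[10]=225, r--
l=1 r=9: |-6|<=|14| out[9]=196, r--
l=1 r=8: |-6|<=|12| out[8]=144, r--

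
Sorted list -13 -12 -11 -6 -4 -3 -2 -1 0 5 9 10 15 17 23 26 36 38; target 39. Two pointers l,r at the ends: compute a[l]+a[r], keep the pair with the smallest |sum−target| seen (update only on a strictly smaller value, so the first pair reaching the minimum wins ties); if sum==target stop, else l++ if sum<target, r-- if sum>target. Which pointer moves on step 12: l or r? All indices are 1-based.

l=1 r=18: -13+38=25 d=14 *, l++
l=2 r=18: -12+38=26 d=13 *, l++
l=3 r=18: -11+38=27 d=12 *, l++
l=4 r=18: -6+38=32 d=7 *, l++
l=5 r=18: -4+38=34 d=5 *, l++
l=6 r=18: -3+38=35 d=4 *, l++
l=7 r=18: -2+38=36 d=3 *, l++
l=8 r=18: -1+38=37 d=2 *, l++
l=9 r=18: 0+38=38 d=1 *, l++
l=10 r=18: 5+38=43 d=4, r--
l=10 r=17: 5+36=41 d=2, r--
l=10 r=16: 5+26=31 d=8, l++

l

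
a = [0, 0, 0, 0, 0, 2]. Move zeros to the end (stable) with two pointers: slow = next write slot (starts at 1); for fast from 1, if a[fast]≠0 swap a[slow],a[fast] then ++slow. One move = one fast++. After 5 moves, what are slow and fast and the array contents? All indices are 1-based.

slow=1, fast=6, a=[0, 0, 0, 0, 0, 2]

(s=1,f=1) a[fast]=0 → fast++
(s=1,f=2) a[fast]=0 → fast++
(s=1,f=3) a[fast]=0 → fast++
(s=1,f=4) a[fast]=0 → fast++
(s=1,f=5) a[fast]=0 → fast++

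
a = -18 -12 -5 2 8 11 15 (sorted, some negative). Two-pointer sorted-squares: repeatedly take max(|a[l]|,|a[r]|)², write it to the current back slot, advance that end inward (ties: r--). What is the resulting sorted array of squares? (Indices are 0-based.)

l=0 r=6: |-18|>|15| out[6]=324, l++
l=1 r=6: |-12|<=|15| out[5]=225, r--
l=1 r=5: |-12|>|11| out[4]=144, l++
l=2 r=5: |-5|<=|11| out[3]=121, r--
l=2 r=4: |-5|<=|8| out[2]=64, r--
l=2 r=3: |-5|>|2| out[1]=25, l++
l=3 r=3: |2|<=|2| out[0]=4, r--

[4, 25, 64, 121, 144, 225, 324]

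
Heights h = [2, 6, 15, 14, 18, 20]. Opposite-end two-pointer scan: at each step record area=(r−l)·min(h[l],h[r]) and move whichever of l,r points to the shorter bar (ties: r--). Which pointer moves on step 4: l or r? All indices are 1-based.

l

l=1 r=6: min(2,20)*5=10 best=10 *, l++
l=2 r=6: min(6,20)*4=24 best=24 *, l++
l=3 r=6: min(15,20)*3=45 best=45 *, l++
l=4 r=6: min(14,20)*2=28 best=45, l++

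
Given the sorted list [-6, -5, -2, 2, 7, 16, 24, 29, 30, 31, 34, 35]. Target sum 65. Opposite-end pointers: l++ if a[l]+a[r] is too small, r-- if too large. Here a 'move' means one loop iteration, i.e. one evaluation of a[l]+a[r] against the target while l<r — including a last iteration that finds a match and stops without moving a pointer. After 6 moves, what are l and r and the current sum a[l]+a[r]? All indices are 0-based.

l=0 r=11: -6+35=29 <65, l++
l=1 r=11: -5+35=30 <65, l++
l=2 r=11: -2+35=33 <65, l++
l=3 r=11: 2+35=37 <65, l++
l=4 r=11: 7+35=42 <65, l++
l=5 r=11: 16+35=51 <65, l++

l=6, r=11, sum=59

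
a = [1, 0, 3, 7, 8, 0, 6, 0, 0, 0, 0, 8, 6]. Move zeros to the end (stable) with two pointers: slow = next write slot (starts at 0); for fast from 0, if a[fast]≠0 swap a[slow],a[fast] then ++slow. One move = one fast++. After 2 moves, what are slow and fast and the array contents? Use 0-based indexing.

slow=1, fast=2, a=[1, 0, 3, 7, 8, 0, 6, 0, 0, 0, 0, 8, 6]

(s=0,f=0) a[fast]=1≠0 swap→a[0]=1 → slow++,fast++
(s=1,f=1) a[fast]=0 → fast++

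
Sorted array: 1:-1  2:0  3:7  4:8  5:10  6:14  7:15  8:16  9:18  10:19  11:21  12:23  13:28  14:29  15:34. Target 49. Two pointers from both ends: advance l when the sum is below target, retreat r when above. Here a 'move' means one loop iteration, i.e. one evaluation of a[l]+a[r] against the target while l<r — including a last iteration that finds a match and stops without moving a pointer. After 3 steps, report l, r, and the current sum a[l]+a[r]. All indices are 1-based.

[1,15] -1+34=33 <49 → l++
[2,15] 0+34=34 <49 → l++
[3,15] 7+34=41 <49 → l++

l=4, r=15, sum=42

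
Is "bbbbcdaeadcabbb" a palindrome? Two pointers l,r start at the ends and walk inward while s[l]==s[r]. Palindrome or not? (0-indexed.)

not a palindrome (mismatch at 3,11)

l=0 r=14: 'b'=='b', l++,r--
l=1 r=13: 'b'=='b', l++,r--
l=2 r=12: 'b'=='b', l++,r--
l=3 r=11: 'b'!='a', stop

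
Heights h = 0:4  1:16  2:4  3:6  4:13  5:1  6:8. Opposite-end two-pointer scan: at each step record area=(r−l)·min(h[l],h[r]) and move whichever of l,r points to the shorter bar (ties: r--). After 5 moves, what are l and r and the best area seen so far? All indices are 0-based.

l=0 r=6: min(4,8)*6=24 best=24 *, l++
l=1 r=6: min(16,8)*5=40 best=40 *, r--
l=1 r=5: min(16,1)*4=4 best=40, r--
l=1 r=4: min(16,13)*3=39 best=40, r--
l=1 r=3: min(16,6)*2=12 best=40, r--

l=1, r=2, best area=40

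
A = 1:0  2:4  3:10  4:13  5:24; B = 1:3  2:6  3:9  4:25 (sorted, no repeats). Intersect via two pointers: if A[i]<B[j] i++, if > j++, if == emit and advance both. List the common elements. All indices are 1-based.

intersection = []

[i=1,j=1] 0<3 → i++
[i=2,j=1] 4>3 → j++
[i=2,j=2] 4<6 → i++
[i=3,j=2] 10>6 → j++
[i=3,j=3] 10>9 → j++
[i=3,j=4] 10<25 → i++
[i=4,j=4] 13<25 → i++
[i=5,j=4] 24<25 → i++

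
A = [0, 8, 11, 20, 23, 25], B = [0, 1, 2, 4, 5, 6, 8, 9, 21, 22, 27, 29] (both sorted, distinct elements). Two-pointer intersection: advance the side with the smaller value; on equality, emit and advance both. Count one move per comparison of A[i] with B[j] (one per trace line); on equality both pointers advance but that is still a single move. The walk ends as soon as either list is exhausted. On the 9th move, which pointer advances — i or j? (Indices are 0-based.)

i=0 j=0: 0==0 emit, i++,j++
i=1 j=1: 8>1, j++
i=1 j=2: 8>2, j++
i=1 j=3: 8>4, j++
i=1 j=4: 8>5, j++
i=1 j=5: 8>6, j++
i=1 j=6: 8==8 emit, i++,j++
i=2 j=7: 11>9, j++
i=2 j=8: 11<21, i++

i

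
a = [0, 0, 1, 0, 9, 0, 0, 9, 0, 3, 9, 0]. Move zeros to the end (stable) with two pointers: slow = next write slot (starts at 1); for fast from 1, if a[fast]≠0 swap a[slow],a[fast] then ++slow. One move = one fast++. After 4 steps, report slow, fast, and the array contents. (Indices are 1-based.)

slow=2, fast=5, a=[1, 0, 0, 0, 9, 0, 0, 9, 0, 3, 9, 0]

(s=1,f=1) a[fast]=0 → fast++
(s=1,f=2) a[fast]=0 → fast++
(s=1,f=3) a[fast]=1≠0 swap→a[1]=1 → slow++,fast++
(s=2,f=4) a[fast]=0 → fast++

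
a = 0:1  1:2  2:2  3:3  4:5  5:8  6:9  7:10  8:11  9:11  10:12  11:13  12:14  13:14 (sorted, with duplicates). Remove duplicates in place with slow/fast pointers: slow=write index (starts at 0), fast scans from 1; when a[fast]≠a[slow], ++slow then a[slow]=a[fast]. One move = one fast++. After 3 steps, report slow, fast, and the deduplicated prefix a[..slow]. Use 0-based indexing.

slow=0 fast=1: a[fast]=2≠a[slow]=1 write a[1]=2, slow++,fast++
slow=1 fast=2: a[fast]=2=a[slow] dup, fast++
slow=1 fast=3: a[fast]=3≠a[slow]=2 write a[2]=3, slow++,fast++

slow=2, fast=4, prefix=[1, 2, 3]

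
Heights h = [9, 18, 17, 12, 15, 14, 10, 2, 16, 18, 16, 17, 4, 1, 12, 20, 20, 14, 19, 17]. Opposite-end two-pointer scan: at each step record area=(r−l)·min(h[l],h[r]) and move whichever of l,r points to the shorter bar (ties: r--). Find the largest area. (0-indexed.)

max area = 306

l=0 r=19: min(9,17)*19=171 best=171 *, l++
l=1 r=19: min(18,17)*18=306 best=306 *, r--
l=1 r=18: min(18,19)*17=306 best=306, l++
l=2 r=18: min(17,19)*16=272 best=306, l++
l=3 r=18: min(12,19)*15=180 best=306, l++
l=4 r=18: min(15,19)*14=210 best=306, l++
l=5 r=18: min(14,19)*13=182 best=306, l++
l=6 r=18: min(10,19)*12=120 best=306, l++
l=7 r=18: min(2,19)*11=22 best=306, l++
l=8 r=18: min(16,19)*10=160 best=306, l++
l=9 r=18: min(18,19)*9=162 best=306, l++
l=10 r=18: min(16,19)*8=128 best=306, l++
l=11 r=18: min(17,19)*7=119 best=306, l++
l=12 r=18: min(4,19)*6=24 best=306, l++
l=13 r=18: min(1,19)*5=5 best=306, l++
l=14 r=18: min(12,19)*4=48 best=306, l++
l=15 r=18: min(20,19)*3=57 best=306, r--
l=15 r=17: min(20,14)*2=28 best=306, r--
l=15 r=16: min(20,20)*1=20 best=306, r--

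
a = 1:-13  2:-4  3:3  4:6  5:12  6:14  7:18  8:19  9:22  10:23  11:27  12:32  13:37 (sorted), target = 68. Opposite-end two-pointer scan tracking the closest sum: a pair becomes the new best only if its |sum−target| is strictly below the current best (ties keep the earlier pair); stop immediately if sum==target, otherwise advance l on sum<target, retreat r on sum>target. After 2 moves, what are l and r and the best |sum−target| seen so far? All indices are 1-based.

l=3, r=13, best |Δ|=35

l=1 r=13: -13+37=24 d=44 *, l++
l=2 r=13: -4+37=33 d=35 *, l++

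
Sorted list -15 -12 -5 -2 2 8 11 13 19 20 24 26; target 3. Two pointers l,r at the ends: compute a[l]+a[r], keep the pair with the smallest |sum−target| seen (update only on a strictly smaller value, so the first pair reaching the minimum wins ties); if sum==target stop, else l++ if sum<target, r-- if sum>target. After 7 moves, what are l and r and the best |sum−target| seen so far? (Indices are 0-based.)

l=0 r=11: -15+26=11 d=8 *, r--
l=0 r=10: -15+24=9 d=6 *, r--
l=0 r=9: -15+20=5 d=2 *, r--
l=0 r=8: -15+19=4 d=1 *, r--
l=0 r=7: -15+13=-2 d=5, l++
l=1 r=7: -12+13=1 d=2, l++
l=2 r=7: -5+13=8 d=5, r--

l=2, r=6, best |Δ|=1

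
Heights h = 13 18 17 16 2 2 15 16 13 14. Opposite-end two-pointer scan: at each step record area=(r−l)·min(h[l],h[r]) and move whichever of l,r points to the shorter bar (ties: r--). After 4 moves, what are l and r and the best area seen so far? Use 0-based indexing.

l=0 r=9: min(13,14)*9=117 best=117 *, l++
l=1 r=9: min(18,14)*8=112 best=117, r--
l=1 r=8: min(18,13)*7=91 best=117, r--
l=1 r=7: min(18,16)*6=96 best=117, r--

l=1, r=6, best area=117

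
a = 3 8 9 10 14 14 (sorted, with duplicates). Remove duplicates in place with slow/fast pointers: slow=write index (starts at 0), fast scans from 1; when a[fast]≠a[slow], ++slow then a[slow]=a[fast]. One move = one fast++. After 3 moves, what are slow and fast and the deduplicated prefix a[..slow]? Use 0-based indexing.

slow=3, fast=4, prefix=[3, 8, 9, 10]

slow=0 fast=1: a[fast]=8≠a[slow]=3 write a[1]=8, slow++,fast++
slow=1 fast=2: a[fast]=9≠a[slow]=8 write a[2]=9, slow++,fast++
slow=2 fast=3: a[fast]=10≠a[slow]=9 write a[3]=10, slow++,fast++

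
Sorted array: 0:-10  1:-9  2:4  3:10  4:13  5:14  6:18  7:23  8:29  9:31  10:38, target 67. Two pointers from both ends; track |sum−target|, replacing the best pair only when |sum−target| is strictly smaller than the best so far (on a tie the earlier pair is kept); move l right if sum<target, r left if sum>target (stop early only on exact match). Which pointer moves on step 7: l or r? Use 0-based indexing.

l

[0,10] -10+38=28 d=39 * → l++
[1,10] -9+38=29 d=38 * → l++
[2,10] 4+38=42 d=25 * → l++
[3,10] 10+38=48 d=19 * → l++
[4,10] 13+38=51 d=16 * → l++
[5,10] 14+38=52 d=15 * → l++
[6,10] 18+38=56 d=11 * → l++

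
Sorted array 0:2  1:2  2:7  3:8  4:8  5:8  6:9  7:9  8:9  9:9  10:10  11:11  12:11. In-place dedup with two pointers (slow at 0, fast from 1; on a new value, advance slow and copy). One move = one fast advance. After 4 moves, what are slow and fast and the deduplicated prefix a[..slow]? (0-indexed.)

slow=2, fast=5, prefix=[2, 7, 8]

slow=0 fast=1: a[fast]=2=a[slow] dup, fast++
slow=0 fast=2: a[fast]=7≠a[slow]=2 write a[1]=7, slow++,fast++
slow=1 fast=3: a[fast]=8≠a[slow]=7 write a[2]=8, slow++,fast++
slow=2 fast=4: a[fast]=8=a[slow] dup, fast++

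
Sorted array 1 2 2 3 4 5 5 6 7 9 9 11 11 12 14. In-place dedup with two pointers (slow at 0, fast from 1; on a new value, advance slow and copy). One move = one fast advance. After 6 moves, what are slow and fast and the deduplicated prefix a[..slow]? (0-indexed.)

slow=0 fast=1: a[fast]=2≠a[slow]=1 write a[1]=2, slow++,fast++
slow=1 fast=2: a[fast]=2=a[slow] dup, fast++
slow=1 fast=3: a[fast]=3≠a[slow]=2 write a[2]=3, slow++,fast++
slow=2 fast=4: a[fast]=4≠a[slow]=3 write a[3]=4, slow++,fast++
slow=3 fast=5: a[fast]=5≠a[slow]=4 write a[4]=5, slow++,fast++
slow=4 fast=6: a[fast]=5=a[slow] dup, fast++

slow=4, fast=7, prefix=[1, 2, 3, 4, 5]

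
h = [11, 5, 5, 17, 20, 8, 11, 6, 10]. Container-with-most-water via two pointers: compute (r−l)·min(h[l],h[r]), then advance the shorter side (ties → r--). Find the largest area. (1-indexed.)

max area = 80

[1,9] min(11,10)*8=80 best=80 * → r--
[1,8] min(11,6)*7=42 best=80 → r--
[1,7] min(11,11)*6=66 best=80 → r--
[1,6] min(11,8)*5=40 best=80 → r--
[1,5] min(11,20)*4=44 best=80 → l++
[2,5] min(5,20)*3=15 best=80 → l++
[3,5] min(5,20)*2=10 best=80 → l++
[4,5] min(17,20)*1=17 best=80 → l++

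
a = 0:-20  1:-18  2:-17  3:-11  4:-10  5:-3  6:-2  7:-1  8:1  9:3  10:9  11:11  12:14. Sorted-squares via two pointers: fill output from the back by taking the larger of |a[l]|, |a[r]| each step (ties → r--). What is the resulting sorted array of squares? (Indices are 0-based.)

[1, 1, 4, 9, 9, 81, 100, 121, 121, 196, 289, 324, 400]

[0,12] |-20|>|14| out[12]=400 → l++
[1,12] |-18|>|14| out[11]=324 → l++
[2,12] |-17|>|14| out[10]=289 → l++
[3,12] |-11|<=|14| out[9]=196 → r--
[3,11] |-11|<=|11| out[8]=121 → r--
[3,10] |-11|>|9| out[7]=121 → l++
[4,10] |-10|>|9| out[6]=100 → l++
[5,10] |-3|<=|9| out[5]=81 → r--
[5,9] |-3|<=|3| out[4]=9 → r--
[5,8] |-3|>|1| out[3]=9 → l++
[6,8] |-2|>|1| out[2]=4 → l++
[7,8] |-1|<=|1| out[1]=1 → r--
[7,7] |-1|<=|-1| out[0]=1 → r--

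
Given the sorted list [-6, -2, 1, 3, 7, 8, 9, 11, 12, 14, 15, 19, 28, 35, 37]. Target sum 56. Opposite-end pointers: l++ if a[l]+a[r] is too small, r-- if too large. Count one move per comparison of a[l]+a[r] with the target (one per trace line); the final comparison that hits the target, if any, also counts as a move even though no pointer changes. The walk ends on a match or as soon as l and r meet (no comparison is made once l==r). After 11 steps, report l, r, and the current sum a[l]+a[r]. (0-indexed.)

l=11, r=14, sum=56

l=0 r=14: -6+37=31 <56, l++
l=1 r=14: -2+37=35 <56, l++
l=2 r=14: 1+37=38 <56, l++
l=3 r=14: 3+37=40 <56, l++
l=4 r=14: 7+37=44 <56, l++
l=5 r=14: 8+37=45 <56, l++
l=6 r=14: 9+37=46 <56, l++
l=7 r=14: 11+37=48 <56, l++
l=8 r=14: 12+37=49 <56, l++
l=9 r=14: 14+37=51 <56, l++
l=10 r=14: 15+37=52 <56, l++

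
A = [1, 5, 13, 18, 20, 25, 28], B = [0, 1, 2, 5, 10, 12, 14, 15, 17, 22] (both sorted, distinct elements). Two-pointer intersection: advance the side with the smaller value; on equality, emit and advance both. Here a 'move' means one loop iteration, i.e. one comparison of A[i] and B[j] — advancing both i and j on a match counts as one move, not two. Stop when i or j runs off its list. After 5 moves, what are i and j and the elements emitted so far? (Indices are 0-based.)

i=2, j=5, emitted=[1, 5]

[i=0,j=0] 1>0 → j++
[i=0,j=1] 1==1 emit → i++,j++
[i=1,j=2] 5>2 → j++
[i=1,j=3] 5==5 emit → i++,j++
[i=2,j=4] 13>10 → j++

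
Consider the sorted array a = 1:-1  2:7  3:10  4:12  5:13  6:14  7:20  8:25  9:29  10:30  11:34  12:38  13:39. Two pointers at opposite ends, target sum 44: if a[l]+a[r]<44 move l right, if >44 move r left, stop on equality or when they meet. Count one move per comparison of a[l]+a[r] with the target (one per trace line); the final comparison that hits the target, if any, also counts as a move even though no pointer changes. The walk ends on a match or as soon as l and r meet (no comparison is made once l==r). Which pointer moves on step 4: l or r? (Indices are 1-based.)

l

l=1 r=13: -1+39=38 <44, l++
l=2 r=13: 7+39=46 >44, r--
l=2 r=12: 7+38=45 >44, r--
l=2 r=11: 7+34=41 <44, l++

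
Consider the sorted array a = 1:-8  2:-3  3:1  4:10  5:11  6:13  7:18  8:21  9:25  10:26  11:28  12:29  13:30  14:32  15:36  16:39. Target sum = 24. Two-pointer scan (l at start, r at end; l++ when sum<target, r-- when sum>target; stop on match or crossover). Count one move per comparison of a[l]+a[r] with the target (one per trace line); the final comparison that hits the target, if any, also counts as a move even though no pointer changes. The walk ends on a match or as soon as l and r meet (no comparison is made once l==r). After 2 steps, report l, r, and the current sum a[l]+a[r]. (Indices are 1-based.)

l=1, r=14, sum=24

[1,16] -8+39=31 >24 → r--
[1,15] -8+36=28 >24 → r--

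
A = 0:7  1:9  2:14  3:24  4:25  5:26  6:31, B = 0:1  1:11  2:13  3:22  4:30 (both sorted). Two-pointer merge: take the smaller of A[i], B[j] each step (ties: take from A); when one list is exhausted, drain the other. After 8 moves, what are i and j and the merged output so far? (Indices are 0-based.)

i=4, j=4, merged so far=[1, 7, 9, 11, 13, 14, 22, 24]

[i=0,j=0] A[i]=7>B[j]=1 take 1 → j++
[i=0,j=1] A[i]=7<=B[j]=11 take 7 → i++
[i=1,j=1] A[i]=9<=B[j]=11 take 9 → i++
[i=2,j=1] A[i]=14>B[j]=11 take 11 → j++
[i=2,j=2] A[i]=14>B[j]=13 take 13 → j++
[i=2,j=3] A[i]=14<=B[j]=22 take 14 → i++
[i=3,j=3] A[i]=24>B[j]=22 take 22 → j++
[i=3,j=4] A[i]=24<=B[j]=30 take 24 → i++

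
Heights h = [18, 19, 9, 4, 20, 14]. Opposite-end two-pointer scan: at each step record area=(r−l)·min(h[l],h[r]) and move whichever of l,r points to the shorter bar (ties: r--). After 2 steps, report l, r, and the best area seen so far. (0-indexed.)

l=1, r=4, best area=72

[0,5] min(18,14)*5=70 best=70 * → r--
[0,4] min(18,20)*4=72 best=72 * → l++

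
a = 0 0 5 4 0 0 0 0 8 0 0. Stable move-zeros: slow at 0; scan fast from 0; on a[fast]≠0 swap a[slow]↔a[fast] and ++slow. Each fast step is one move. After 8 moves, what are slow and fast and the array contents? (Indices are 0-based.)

slow=0 fast=0: a[fast]=0, fast++
slow=0 fast=1: a[fast]=0, fast++
slow=0 fast=2: a[fast]=5≠0 swap→a[0]=5, slow++,fast++
slow=1 fast=3: a[fast]=4≠0 swap→a[1]=4, slow++,fast++
slow=2 fast=4: a[fast]=0, fast++
slow=2 fast=5: a[fast]=0, fast++
slow=2 fast=6: a[fast]=0, fast++
slow=2 fast=7: a[fast]=0, fast++

slow=2, fast=8, a=[5, 4, 0, 0, 0, 0, 0, 0, 8, 0, 0]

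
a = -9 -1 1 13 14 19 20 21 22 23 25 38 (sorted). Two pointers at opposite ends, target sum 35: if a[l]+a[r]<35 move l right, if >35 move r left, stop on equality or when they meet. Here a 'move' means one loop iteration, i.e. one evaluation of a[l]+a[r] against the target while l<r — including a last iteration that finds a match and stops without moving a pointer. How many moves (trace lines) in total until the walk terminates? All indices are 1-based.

7 moves

[1,12] -9+38=29 <35 → l++
[2,12] -1+38=37 >35 → r--
[2,11] -1+25=24 <35 → l++
[3,11] 1+25=26 <35 → l++
[4,11] 13+25=38 >35 → r--
[4,10] 13+23=36 >35 → r--
[4,9] 13+22=35 → found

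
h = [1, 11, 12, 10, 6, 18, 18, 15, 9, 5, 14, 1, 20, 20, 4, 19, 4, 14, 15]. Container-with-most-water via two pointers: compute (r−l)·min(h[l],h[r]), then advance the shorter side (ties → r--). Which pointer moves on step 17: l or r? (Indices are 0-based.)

r

[0,18] min(1,15)*18=18 best=18 * → l++
[1,18] min(11,15)*17=187 best=187 * → l++
[2,18] min(12,15)*16=192 best=192 * → l++
[3,18] min(10,15)*15=150 best=192 → l++
[4,18] min(6,15)*14=84 best=192 → l++
[5,18] min(18,15)*13=195 best=195 * → r--
[5,17] min(18,14)*12=168 best=195 → r--
[5,16] min(18,4)*11=44 best=195 → r--
[5,15] min(18,19)*10=180 best=195 → l++
[6,15] min(18,19)*9=162 best=195 → l++
[7,15] min(15,19)*8=120 best=195 → l++
[8,15] min(9,19)*7=63 best=195 → l++
[9,15] min(5,19)*6=30 best=195 → l++
[10,15] min(14,19)*5=70 best=195 → l++
[11,15] min(1,19)*4=4 best=195 → l++
[12,15] min(20,19)*3=57 best=195 → r--
[12,14] min(20,4)*2=8 best=195 → r--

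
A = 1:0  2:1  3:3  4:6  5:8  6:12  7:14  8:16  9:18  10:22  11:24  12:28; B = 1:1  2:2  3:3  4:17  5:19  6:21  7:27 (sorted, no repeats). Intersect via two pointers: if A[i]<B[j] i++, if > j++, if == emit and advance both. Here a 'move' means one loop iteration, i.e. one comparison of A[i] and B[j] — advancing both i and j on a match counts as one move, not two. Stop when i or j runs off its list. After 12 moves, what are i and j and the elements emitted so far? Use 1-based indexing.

i=1 j=1: 0<1, i++
i=2 j=1: 1==1 emit, i++,j++
i=3 j=2: 3>2, j++
i=3 j=3: 3==3 emit, i++,j++
i=4 j=4: 6<17, i++
i=5 j=4: 8<17, i++
i=6 j=4: 12<17, i++
i=7 j=4: 14<17, i++
i=8 j=4: 16<17, i++
i=9 j=4: 18>17, j++
i=9 j=5: 18<19, i++
i=10 j=5: 22>19, j++

i=10, j=6, emitted=[1, 3]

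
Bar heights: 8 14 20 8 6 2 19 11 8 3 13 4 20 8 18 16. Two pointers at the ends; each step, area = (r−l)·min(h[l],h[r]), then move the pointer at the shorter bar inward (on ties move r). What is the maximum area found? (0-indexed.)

[0,15] min(8,16)*15=120 best=120 * → l++
[1,15] min(14,16)*14=196 best=196 * → l++
[2,15] min(20,16)*13=208 best=208 * → r--
[2,14] min(20,18)*12=216 best=216 * → r--
[2,13] min(20,8)*11=88 best=216 → r--
[2,12] min(20,20)*10=200 best=216 → r--
[2,11] min(20,4)*9=36 best=216 → r--
[2,10] min(20,13)*8=104 best=216 → r--
[2,9] min(20,3)*7=21 best=216 → r--
[2,8] min(20,8)*6=48 best=216 → r--
[2,7] min(20,11)*5=55 best=216 → r--
[2,6] min(20,19)*4=76 best=216 → r--
[2,5] min(20,2)*3=6 best=216 → r--
[2,4] min(20,6)*2=12 best=216 → r--
[2,3] min(20,8)*1=8 best=216 → r--

max area = 216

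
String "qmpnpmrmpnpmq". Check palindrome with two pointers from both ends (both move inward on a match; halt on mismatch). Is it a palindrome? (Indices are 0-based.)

palindrome

l=0 r=12: 'q'=='q', l++,r--
l=1 r=11: 'm'=='m', l++,r--
l=2 r=10: 'p'=='p', l++,r--
l=3 r=9: 'n'=='n', l++,r--
l=4 r=8: 'p'=='p', l++,r--
l=5 r=7: 'm'=='m', l++,r--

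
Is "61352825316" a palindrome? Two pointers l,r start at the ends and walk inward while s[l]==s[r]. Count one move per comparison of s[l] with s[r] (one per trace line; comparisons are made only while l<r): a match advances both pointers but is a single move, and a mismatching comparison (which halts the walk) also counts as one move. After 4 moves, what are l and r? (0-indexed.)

[0,10] '6'=='6' → l++,r--
[1,9] '1'=='1' → l++,r--
[2,8] '3'=='3' → l++,r--
[3,7] '5'=='5' → l++,r--

l=4, r=6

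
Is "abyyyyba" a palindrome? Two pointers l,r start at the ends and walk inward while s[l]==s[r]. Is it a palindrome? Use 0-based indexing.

palindrome

[0,7] 'a'=='a' → l++,r--
[1,6] 'b'=='b' → l++,r--
[2,5] 'y'=='y' → l++,r--
[3,4] 'y'=='y' → l++,r--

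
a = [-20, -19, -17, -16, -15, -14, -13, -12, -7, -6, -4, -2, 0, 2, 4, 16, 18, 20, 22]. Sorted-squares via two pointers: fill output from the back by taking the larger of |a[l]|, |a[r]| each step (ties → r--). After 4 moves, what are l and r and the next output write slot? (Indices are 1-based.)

l=1 r=19: |-20|<=|22| out[19]=484, r--
l=1 r=18: |-20|<=|20| out[18]=400, r--
l=1 r=17: |-20|>|18| out[17]=400, l++
l=2 r=17: |-19|>|18| out[16]=361, l++

l=3, r=17, next write slot=15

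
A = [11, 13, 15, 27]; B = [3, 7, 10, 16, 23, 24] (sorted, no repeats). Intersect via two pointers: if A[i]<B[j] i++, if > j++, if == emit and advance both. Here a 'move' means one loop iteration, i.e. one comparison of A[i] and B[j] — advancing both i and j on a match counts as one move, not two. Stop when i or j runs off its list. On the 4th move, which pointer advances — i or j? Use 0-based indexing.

i=0 j=0: 11>3, j++
i=0 j=1: 11>7, j++
i=0 j=2: 11>10, j++
i=0 j=3: 11<16, i++

i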